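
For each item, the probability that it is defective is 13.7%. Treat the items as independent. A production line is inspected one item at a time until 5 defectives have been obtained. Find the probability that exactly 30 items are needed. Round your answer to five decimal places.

0.02881

Y = trial on which the fifth success occurs; negative binomial, r=5, p=0.137.
P(Y=30) = C(29,4) · p^5 · (1−p)^25
= 23751 · 4.8262e-05 · 0.025134 = 0.0288108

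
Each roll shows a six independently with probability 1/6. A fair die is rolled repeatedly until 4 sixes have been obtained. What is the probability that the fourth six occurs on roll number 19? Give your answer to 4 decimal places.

Y = trial on which the fourth success occurs; negative binomial, r=4, p=0.166667.
P(Y=19) = C(18,3) · p^4 · (1−p)^15
= 816 · 0.0007716 · 0.064905 = 0.040866

0.0409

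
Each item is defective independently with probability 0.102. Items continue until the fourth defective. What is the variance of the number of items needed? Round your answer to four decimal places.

Y = total items until the fourth success; negative binomial with r=4, p=0.102.
Var(Y) = r(1−p)/p² = 4·0.898 / 0.102² = 345.251826

345.2518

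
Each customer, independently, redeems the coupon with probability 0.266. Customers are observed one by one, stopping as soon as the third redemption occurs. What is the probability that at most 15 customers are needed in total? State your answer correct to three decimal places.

0.804

Finishing within 15 customers ⇔ at least 3 successes in the first 15. With X ~ Binomial(15, 0.266), P(Y ≤ 15) = 1 − P(X ≤ 2).
  k=0: C(15,0)·0.266^0·0.734^15 = 0.00967
  k=1: C(15,1)·0.266^1·0.734^14 = 0.05257
  k=2: C(15,2)·0.266^2·0.734^13 = 0.13335
1 − 0.19559 = 0.80441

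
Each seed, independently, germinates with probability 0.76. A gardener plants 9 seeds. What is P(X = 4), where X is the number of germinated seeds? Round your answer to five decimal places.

X ~ Binomial(n=9, p=0.76).
P(X=4) = C(9,4) · p^4 · (1−p)^5
= 126 · 0.33362 · 0.00079626 = 0.0334720

0.03347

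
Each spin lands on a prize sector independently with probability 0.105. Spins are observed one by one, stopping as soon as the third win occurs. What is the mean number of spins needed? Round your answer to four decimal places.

28.5714

Y = total spins until the third success; negative binomial with r=3, p=0.105.
E[Y] = r / p = 3 / 0.105 = 28.571429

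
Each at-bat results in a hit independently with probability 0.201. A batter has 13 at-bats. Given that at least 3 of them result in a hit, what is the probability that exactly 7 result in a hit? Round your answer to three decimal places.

X ~ Binomial(13, 0.201). Want P(X=7 | X≥3) = P(X=7) / P(X≥3).
P(X=7) = C(13,7)·0.201^7·0.799^6 = 0.00592
P(X≥3) = 1 − 0.05409 − 0.17689 − 0.26699 = 0.50203
Ratio = 0.00592 / 0.50203 = 0.01179

0.012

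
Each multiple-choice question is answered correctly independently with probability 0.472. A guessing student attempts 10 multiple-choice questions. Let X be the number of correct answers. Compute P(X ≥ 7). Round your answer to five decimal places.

X ~ Binomial(10, 0.472); P(X ≥ 7) = Σ C(10,k) p^k (1−p)^(10−k) over k:
  k=7: C(10,7)·0.472^7·0.528^3 = 0.0921886
  k=8: C(10,8)·0.472^8·0.528^2 = 0.0309041
  k=9: C(10,9)·0.472^9·0.528^1 = 0.0061392
  k=10: C(10,10)·0.472^10·0.528^0 = 0.0005488
Total = 0.1297807

0.12978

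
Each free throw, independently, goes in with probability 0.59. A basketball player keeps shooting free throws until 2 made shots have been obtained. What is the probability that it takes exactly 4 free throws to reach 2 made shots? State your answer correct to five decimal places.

0.17555

Y = trial on which the second success occurs; negative binomial, r=2, p=0.59.
P(Y=4) = C(3,1) · p^2 · (1−p)^2
= 3 · 0.3481 · 0.1681 = 0.1755468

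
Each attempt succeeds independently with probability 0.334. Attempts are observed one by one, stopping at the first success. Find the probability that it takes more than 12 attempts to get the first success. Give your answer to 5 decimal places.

Y = number of attempts to the first success; geometric, p = 0.334.
P(Y > 12) = P(first 12 all fail) = (1−p)^12 = 0.0076154

0.00762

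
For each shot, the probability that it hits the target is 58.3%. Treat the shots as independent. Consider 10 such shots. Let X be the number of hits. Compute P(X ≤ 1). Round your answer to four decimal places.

0.0024

X ~ Binomial(10, 0.583); P(X ≤ 1) = Σ C(10,k) p^k (1−p)^(10−k) over k:
  k=0: C(10,0)·0.583^0·0.417^10 = 0.000159
  k=1: C(10,1)·0.583^1·0.417^9 = 0.002223
Total = 0.002382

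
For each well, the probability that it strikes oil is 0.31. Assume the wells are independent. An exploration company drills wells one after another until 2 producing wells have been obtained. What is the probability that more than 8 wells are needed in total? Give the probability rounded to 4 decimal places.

Needing more than 8 wells ⇔ fewer than 2 successes in the first 8. With X ~ Binomial(8, 0.31), P(Y > 8) = P(X ≤ 1).
  k=0: C(8,0)·0.31^0·0.69^8 = 0.051380
  k=1: C(8,1)·0.31^1·0.69^7 = 0.184670
P(X ≤ 1) = 0.236049

0.2360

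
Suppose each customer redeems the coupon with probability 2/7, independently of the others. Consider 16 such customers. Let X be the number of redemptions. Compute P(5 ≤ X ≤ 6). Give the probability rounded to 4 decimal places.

X ~ Binomial(16, 0.285714); P(5 ≤ X ≤ 6) = Σ C(16,k) p^k (1−p)^(16−k) over k:
  k=5: C(16,5)·0.285714^5·0.714286^11 = 0.205369
  k=6: C(16,6)·0.285714^6·0.714286^10 = 0.150604
Total = 0.355972

0.3560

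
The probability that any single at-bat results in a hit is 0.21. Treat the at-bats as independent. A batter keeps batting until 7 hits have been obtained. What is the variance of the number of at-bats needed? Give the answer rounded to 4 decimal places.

Y = total at-bats until the seventh success; negative binomial with r=7, p=0.21.
Var(Y) = r(1−p)/p² = 7·0.79 / 0.21² = 125.396825

125.3968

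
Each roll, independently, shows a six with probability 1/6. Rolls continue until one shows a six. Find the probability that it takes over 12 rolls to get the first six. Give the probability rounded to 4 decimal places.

0.1122

Y = number of rolls to the first success; geometric, p = 0.166667.
P(Y > 12) = P(first 12 all fail) = (1−p)^12 = 0.112157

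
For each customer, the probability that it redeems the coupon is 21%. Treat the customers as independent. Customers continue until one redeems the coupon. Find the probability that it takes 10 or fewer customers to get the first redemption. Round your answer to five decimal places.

0.90532

Y = number of customers to the first success; geometric, p = 0.21.
P(Y ≤ 10) = 1 − (1−p)^10 = 1 − 0.0946828 = 0.9053172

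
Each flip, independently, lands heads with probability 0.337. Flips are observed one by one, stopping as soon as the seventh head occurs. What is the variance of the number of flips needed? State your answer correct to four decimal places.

Y = total flips until the seventh success; negative binomial with r=7, p=0.337.
Var(Y) = r(1−p)/p² = 7·0.663 / 0.337² = 40.865025

40.8650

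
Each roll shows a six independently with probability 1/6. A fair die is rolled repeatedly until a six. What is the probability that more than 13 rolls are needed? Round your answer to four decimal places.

Y = number of rolls to the first success; geometric, p = 0.166667.
P(Y > 13) = P(first 13 all fail) = (1−p)^13 = 0.093464

0.0935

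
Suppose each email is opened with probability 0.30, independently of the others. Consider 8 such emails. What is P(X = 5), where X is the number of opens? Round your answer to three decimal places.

X ~ Binomial(n=8, p=0.30).
P(X=5) = C(8,5) · p^5 · (1−p)^3
= 56 · 0.00243 · 0.343 = 0.04668

0.047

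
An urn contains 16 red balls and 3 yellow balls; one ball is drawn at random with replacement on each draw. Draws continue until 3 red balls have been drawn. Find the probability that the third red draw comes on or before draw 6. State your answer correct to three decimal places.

0.993

Finishing within 6 draws ⇔ at least 3 successes in the first 6. With X ~ Binomial(6, 0.842105), P(Y ≤ 6) = 1 − P(X ≤ 2).
  k=0: C(6,0)·0.842105^0·0.157895^6 = 0.00002
  k=1: C(6,1)·0.842105^1·0.157895^5 = 0.00050
  k=2: C(6,2)·0.842105^2·0.157895^4 = 0.00661
1 − 0.00712 = 0.99288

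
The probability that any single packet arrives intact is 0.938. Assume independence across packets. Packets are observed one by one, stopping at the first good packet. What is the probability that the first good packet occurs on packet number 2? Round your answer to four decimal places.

Geometric (trials to first success), p = 0.938.
P(Y = 2) = (1−p)^1 · p = 0.062 · 0.938 = 0.058156

0.0582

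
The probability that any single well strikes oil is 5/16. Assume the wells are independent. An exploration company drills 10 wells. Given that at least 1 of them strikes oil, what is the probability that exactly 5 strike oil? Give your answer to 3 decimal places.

X ~ Binomial(10, 0.3125). Want P(X=5 | X≥1) = P(X=5) / P(X≥1).
P(X=5) = C(10,5)·0.3125^5·0.6875^5 = 0.11535
P(X≥1) = 1 − 0.02359 = 0.97641
Ratio = 0.11535 / 0.97641 = 0.11814

0.118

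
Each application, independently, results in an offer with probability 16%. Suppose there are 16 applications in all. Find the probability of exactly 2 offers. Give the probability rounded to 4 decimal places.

X ~ Binomial(n=16, p=0.16).
P(X=2) = C(16,2) · p^2 · (1−p)^14
= 120 · 0.0256 · 0.087078 = 0.267505

0.2675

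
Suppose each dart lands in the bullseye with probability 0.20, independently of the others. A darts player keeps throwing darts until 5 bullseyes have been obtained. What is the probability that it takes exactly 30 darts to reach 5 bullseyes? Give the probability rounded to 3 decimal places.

Y = trial on which the fifth success occurs; negative binomial, r=5, p=0.20.
P(Y=30) = C(29,4) · p^5 · (1−p)^25
= 23751 · 0.00032 · 0.0037779 = 0.02871

0.029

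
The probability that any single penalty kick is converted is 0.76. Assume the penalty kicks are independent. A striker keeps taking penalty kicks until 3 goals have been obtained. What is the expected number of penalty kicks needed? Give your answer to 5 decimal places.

Y = total penalty kicks until the third success; negative binomial with r=3, p=0.76.
E[Y] = r / p = 3 / 0.76 = 3.9473684

3.94737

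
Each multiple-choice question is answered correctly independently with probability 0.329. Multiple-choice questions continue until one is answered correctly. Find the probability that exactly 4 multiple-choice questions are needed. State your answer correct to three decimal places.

0.099

Geometric (trials to first success), p = 0.329.
P(Y = 4) = (1−p)^3 · p = 0.30211 · 0.329 = 0.09939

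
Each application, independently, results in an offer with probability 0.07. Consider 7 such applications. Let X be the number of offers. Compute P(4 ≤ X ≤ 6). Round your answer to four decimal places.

0.0007

X ~ Binomial(7, 0.07); P(4 ≤ X ≤ 6) = Σ C(7,k) p^k (1−p)^(7−k) over k:
  k=4: C(7,4)·0.07^4·0.93^3 = 0.000676
  k=5: C(7,5)·0.07^5·0.93^2 = 0.000031
  k=6: C(7,6)·0.07^6·0.93^1 = 0.000001
Total = 0.000707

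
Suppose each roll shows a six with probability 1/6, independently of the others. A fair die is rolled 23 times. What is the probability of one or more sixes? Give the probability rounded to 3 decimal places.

0.985

P(at least one) = 1 − P(none) = 1 − (1 − 0.166667)^23
= 1 − 0.01509 = 0.98491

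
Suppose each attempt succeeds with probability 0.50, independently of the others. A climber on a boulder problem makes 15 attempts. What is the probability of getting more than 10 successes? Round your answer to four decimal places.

0.0592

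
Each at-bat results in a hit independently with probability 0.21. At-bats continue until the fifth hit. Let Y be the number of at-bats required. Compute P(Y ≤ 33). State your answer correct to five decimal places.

0.85190

Finishing within 33 at-bats ⇔ at least 5 successes in the first 33. With X ~ Binomial(33, 0.21), P(Y ≤ 33) = 1 − P(X ≤ 4).
  k=0: C(33,0)·0.21^0·0.79^33 = 0.0004185
  k=1: C(33,1)·0.21^1·0.79^32 = 0.0036711
  k=2: C(33,2)·0.21^2·0.79^31 = 0.0156139
  k=3: C(33,3)·0.21^3·0.79^30 = 0.0428889
  k=4: C(33,4)·0.21^4·0.79^29 = 0.0855064
1 − 0.1480988 = 0.8519012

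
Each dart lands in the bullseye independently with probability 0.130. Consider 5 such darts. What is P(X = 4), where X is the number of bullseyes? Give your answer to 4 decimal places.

0.0012

X ~ Binomial(n=5, p=0.13).
P(X=4) = C(5,4) · p^4 · (1−p)^1
= 5 · 0.00028561 · 0.87 = 0.001242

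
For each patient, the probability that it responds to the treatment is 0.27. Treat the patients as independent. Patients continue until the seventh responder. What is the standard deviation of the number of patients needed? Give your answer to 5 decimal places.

Y = total patients until the seventh success; negative binomial with r=7, p=0.27.
SD(Y) = √[r(1−p)/p²] = √(70.0960219) = 8.3723367

8.37234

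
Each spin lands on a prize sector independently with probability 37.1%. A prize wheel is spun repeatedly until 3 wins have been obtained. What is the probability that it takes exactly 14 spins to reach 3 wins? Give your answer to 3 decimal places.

0.024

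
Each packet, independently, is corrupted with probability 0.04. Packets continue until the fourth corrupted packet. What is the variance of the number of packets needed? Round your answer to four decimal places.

2400.0000

Y = total packets until the fourth success; negative binomial with r=4, p=0.04.
Var(Y) = r(1−p)/p² = 4·0.96 / 0.04² = 2400.000000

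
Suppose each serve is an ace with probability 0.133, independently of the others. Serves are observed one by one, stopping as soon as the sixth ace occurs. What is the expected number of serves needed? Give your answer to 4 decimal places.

45.1128

Y = total serves until the sixth success; negative binomial with r=6, p=0.133.
E[Y] = r / p = 6 / 0.133 = 45.112782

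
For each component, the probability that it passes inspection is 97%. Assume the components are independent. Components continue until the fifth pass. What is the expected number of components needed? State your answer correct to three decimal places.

Y = total components until the fifth success; negative binomial with r=5, p=0.97.
E[Y] = r / p = 5 / 0.97 = 5.15464

5.155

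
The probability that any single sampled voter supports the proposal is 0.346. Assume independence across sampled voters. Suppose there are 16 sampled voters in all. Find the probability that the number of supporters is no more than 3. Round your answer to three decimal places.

0.141

X ~ Binomial(16, 0.346); P(X ≤ 3) = Σ C(16,k) p^k (1−p)^(16−k) over k:
  k=0: C(16,0)·0.346^0·0.654^16 = 0.00112
  k=1: C(16,1)·0.346^1·0.654^15 = 0.00948
  k=2: C(16,2)·0.346^2·0.654^14 = 0.03762
  k=3: C(16,3)·0.346^3·0.654^13 = 0.09288
Total = 0.14110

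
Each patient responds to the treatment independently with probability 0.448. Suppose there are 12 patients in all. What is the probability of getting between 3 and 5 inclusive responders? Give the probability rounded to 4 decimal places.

X ~ Binomial(12, 0.448); P(3 ≤ X ≤ 5) = Σ C(12,k) p^k (1−p)^(12−k) over k:
  k=3: C(12,3)·0.448^3·0.552^9 = 0.094126
  k=4: C(12,4)·0.448^4·0.552^8 = 0.171882
  k=5: C(12,5)·0.448^5·0.552^7 = 0.223197
Total = 0.489205

0.4892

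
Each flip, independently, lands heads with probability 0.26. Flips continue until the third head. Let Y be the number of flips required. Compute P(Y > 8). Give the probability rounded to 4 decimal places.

0.6535

Needing more than 8 flips ⇔ fewer than 3 successes in the first 8. With X ~ Binomial(8, 0.26), P(Y > 8) = P(X ≤ 2).
  k=0: C(8,0)·0.26^0·0.74^8 = 0.089919
  k=1: C(8,1)·0.26^1·0.74^7 = 0.252747
  k=2: C(8,2)·0.26^2·0.74^6 = 0.310810
P(X ≤ 2) = 0.653476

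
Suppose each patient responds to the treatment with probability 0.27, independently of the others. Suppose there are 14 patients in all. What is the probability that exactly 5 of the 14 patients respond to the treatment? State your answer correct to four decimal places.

0.1691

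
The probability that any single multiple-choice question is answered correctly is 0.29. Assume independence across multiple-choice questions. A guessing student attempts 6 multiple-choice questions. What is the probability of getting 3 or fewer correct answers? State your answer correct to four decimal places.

0.9372

X ~ Binomial(6, 0.29); P(X ≤ 3) = Σ C(6,k) p^k (1−p)^(6−k) over k:
  k=0: C(6,0)·0.29^0·0.71^6 = 0.128100
  k=1: C(6,1)·0.29^1·0.71^5 = 0.313936
  k=2: C(6,2)·0.29^2·0.71^4 = 0.320568
  k=3: C(6,3)·0.29^3·0.71^3 = 0.174582
Total = 0.937186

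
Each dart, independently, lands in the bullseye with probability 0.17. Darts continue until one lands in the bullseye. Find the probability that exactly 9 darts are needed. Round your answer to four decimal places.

0.0383

Geometric (trials to first success), p = 0.17.
P(Y = 9) = (1−p)^8 · p = 0.22523 · 0.17 = 0.038289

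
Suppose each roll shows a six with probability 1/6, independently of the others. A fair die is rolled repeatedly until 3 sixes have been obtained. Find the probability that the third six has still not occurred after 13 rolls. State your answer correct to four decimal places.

Needing more than 13 rolls ⇔ fewer than 3 successes in the first 13. With X ~ Binomial(13, 0.166667), P(Y > 13) = P(X ≤ 2).
  k=0: C(13,0)·0.166667^0·0.833333^13 = 0.093464
  k=1: C(13,1)·0.166667^1·0.833333^12 = 0.243006
  k=2: C(13,2)·0.166667^2·0.833333^11 = 0.291607
P(X ≤ 2) = 0.628077

0.6281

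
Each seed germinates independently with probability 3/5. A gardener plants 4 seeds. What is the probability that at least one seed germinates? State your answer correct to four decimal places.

0.9744

P(at least one) = 1 − P(none) = 1 − (1 − 0.60)^4
= 1 − 0.025600 = 0.974400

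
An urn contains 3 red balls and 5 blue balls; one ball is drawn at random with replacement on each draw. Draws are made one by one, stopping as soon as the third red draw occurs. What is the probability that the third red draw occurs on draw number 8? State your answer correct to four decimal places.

Y = trial on which the third success occurs; negative binomial, r=3, p=0.375.
P(Y=8) = C(7,2) · p^3 · (1−p)^5
= 21 · 0.052734 · 0.095367 = 0.105612

0.1056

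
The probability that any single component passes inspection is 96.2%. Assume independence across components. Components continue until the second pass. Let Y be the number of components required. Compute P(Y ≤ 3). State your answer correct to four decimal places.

Finishing within 3 components ⇔ at least 2 successes in the first 3. With X ~ Binomial(3, 0.962), P(Y ≤ 3) = 1 − P(X ≤ 1).
  k=0: C(3,0)·0.962^0·0.038^3 = 0.000055
  k=1: C(3,1)·0.962^1·0.038^2 = 0.004167
1 − 0.004222 = 0.995778

0.9958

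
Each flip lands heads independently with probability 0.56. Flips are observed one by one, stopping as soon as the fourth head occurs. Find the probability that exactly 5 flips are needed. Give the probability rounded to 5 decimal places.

Y = trial on which the fourth success occurs; negative binomial, r=4, p=0.56.
P(Y=5) = C(4,3) · p^4 · (1−p)^1
= 4 · 0.098345 · 0.44 = 0.1730871

0.17309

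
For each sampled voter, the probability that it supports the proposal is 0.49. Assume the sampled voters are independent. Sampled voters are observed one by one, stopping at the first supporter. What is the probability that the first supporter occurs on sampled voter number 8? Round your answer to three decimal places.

Geometric (trials to first success), p = 0.49.
P(Y = 8) = (1−p)^7 · p = 0.0089741 · 0.49 = 0.00440

0.004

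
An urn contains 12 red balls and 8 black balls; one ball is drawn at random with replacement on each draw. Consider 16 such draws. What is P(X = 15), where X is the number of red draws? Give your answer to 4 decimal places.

0.0030

X ~ Binomial(n=16, p=0.60).
P(X=15) = C(16,15) · p^15 · (1−p)^1
= 16 · 0.00047018 · 0.4 = 0.003009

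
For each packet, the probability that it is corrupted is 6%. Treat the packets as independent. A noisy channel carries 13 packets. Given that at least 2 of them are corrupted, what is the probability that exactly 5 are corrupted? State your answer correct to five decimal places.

X ~ Binomial(13, 0.06). Want P(X=5 | X≥2) = P(X=5) / P(X≥2).
P(X=5) = C(13,5)·0.06^5·0.94^8 = 0.0006100
P(X≥2) = 1 − 0.4473651 − 0.3712178 = 0.1814171
Ratio = 0.0006100 / 0.1814171 = 0.0033626

0.00336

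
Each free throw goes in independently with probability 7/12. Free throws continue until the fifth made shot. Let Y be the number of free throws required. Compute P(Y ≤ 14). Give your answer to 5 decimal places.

0.97603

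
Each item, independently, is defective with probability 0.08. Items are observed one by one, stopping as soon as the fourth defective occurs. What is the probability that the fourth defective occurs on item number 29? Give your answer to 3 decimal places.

0.017

Y = trial on which the fourth success occurs; negative binomial, r=4, p=0.08.
P(Y=29) = C(28,3) · p^4 · (1−p)^25
= 3276 · 4.096e-05 · 0.12436 = 0.01669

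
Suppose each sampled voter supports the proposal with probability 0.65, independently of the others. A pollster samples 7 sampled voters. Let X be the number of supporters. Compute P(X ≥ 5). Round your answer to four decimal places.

0.5323

X ~ Binomial(7, 0.65); P(X ≥ 5) = Σ C(7,k) p^k (1−p)^(7−k) over k:
  k=5: C(7,5)·0.65^5·0.35^2 = 0.298485
  k=6: C(7,6)·0.65^6·0.35^1 = 0.184776
  k=7: C(7,7)·0.65^7·0.35^0 = 0.049022
Total = 0.532283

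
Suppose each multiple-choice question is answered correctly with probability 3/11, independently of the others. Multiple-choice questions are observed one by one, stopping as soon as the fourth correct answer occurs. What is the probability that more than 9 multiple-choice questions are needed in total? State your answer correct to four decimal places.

0.7893

Needing more than 9 multiple-choice questions ⇔ fewer than 4 successes in the first 9. With X ~ Binomial(9, 0.272727), P(Y > 9) = P(X ≤ 3).
  k=0: C(9,0)·0.272727^0·0.727273^9 = 0.056921
  k=1: C(9,1)·0.272727^1·0.727273^8 = 0.192110
  k=2: C(9,2)·0.272727^2·0.727273^7 = 0.288165
  k=3: C(9,3)·0.272727^3·0.727273^6 = 0.252144
P(X ≤ 3) = 0.789340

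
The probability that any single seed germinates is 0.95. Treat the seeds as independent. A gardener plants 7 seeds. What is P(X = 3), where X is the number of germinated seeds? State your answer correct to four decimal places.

X ~ Binomial(n=7, p=0.95).
P(X=3) = C(7,3) · p^3 · (1−p)^4
= 35 · 0.85737 · 6.25e-06 = 0.000188

0.0002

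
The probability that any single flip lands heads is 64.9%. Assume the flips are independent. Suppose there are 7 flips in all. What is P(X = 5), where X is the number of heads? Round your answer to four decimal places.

0.2979

X ~ Binomial(n=7, p=0.649).
P(X=5) = C(7,5) · p^5 · (1−p)^2
= 21 · 0.11514 · 0.1232 = 0.297891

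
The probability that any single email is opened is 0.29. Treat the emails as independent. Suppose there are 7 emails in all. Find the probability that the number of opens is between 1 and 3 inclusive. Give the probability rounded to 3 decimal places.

0.796

X ~ Binomial(7, 0.29); P(1 ≤ X ≤ 3) = Σ C(7,k) p^k (1−p)^(7−k) over k:
  k=1: C(7,1)·0.29^1·0.71^6 = 0.26004
  k=2: C(7,2)·0.29^2·0.71^5 = 0.31864
  k=3: C(7,3)·0.29^3·0.71^4 = 0.21692
Total = 0.79561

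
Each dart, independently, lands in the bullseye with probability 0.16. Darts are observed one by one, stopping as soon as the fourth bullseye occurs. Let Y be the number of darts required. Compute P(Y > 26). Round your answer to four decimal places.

Needing more than 26 darts ⇔ fewer than 4 successes in the first 26. With X ~ Binomial(26, 0.16), P(Y > 26) = P(X ≤ 3).
  k=0: C(26,0)·0.16^0·0.84^26 = 0.010746
  k=1: C(26,1)·0.16^1·0.84^25 = 0.053220
  k=2: C(26,2)·0.16^2·0.84^24 = 0.126714
  k=3: C(26,3)·0.16^3·0.84^23 = 0.193089
P(X ≤ 3) = 0.383770

0.3838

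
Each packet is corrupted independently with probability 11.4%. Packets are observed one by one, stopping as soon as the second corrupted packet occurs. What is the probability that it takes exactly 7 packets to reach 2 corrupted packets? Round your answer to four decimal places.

0.0426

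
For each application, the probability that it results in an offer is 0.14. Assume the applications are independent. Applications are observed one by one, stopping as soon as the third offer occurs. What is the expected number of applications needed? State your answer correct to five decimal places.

21.42857

Y = total applications until the third success; negative binomial with r=3, p=0.14.
E[Y] = r / p = 3 / 0.14 = 21.4285714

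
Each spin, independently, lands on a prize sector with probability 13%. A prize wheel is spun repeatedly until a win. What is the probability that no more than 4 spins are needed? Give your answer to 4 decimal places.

0.4271

Y = number of spins to the first success; geometric, p = 0.13.
P(Y ≤ 4) = 1 − (1−p)^4 = 1 − 0.572898 = 0.427102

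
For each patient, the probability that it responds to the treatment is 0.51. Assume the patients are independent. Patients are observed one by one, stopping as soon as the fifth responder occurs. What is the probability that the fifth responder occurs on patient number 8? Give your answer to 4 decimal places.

0.1421

Y = trial on which the fifth success occurs; negative binomial, r=5, p=0.51.
P(Y=8) = C(7,4) · p^5 · (1−p)^3
= 35 · 0.034503 · 0.11765 = 0.142072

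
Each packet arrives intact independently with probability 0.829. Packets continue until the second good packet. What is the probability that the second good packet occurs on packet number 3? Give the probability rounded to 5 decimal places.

Y = trial on which the second success occurs; negative binomial, r=2, p=0.829.
P(Y=3) = C(2,1) · p^2 · (1−p)^1
= 2 · 0.68724 · 0.171 = 0.2350364

0.23504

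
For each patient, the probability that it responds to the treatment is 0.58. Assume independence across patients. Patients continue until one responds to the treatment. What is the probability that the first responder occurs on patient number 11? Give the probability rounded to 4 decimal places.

Geometric (trials to first success), p = 0.58.
P(Y = 11) = (1−p)^10 · p = 0.0001708 · 0.58 = 0.000099

0.0001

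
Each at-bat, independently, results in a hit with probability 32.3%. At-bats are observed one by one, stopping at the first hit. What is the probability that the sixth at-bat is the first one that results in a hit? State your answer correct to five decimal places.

0.04594

Geometric (trials to first success), p = 0.323.
P(Y = 6) = (1−p)^5 · p = 0.14221 · 0.323 = 0.0459352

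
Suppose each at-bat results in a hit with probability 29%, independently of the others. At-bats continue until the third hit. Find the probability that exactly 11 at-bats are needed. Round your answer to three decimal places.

0.071

Y = trial on which the third success occurs; negative binomial, r=3, p=0.29.
P(Y=11) = C(10,2) · p^3 · (1−p)^8
= 45 · 0.024389 · 0.064575 = 0.07087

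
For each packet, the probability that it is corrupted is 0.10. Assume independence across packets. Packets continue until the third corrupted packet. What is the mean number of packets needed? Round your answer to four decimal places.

Y = total packets until the third success; negative binomial with r=3, p=0.10.
E[Y] = r / p = 3 / 0.10 = 30.000000

30.0000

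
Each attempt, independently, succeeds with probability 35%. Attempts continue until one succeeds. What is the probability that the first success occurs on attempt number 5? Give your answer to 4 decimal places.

0.0625

Geometric (trials to first success), p = 0.35.
P(Y = 5) = (1−p)^4 · p = 0.17851 · 0.35 = 0.062477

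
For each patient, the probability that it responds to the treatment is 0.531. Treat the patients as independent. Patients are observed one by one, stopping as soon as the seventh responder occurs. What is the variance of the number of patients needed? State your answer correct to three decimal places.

Y = total patients until the seventh success; negative binomial with r=7, p=0.531.
Var(Y) = r(1−p)/p² = 7·0.469 / 0.531² = 11.64345

11.643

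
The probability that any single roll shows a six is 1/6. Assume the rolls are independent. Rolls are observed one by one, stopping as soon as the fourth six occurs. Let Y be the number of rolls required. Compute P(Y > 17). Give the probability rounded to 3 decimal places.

0.689

Needing more than 17 rolls ⇔ fewer than 4 successes in the first 17. With X ~ Binomial(17, 0.166667), P(Y > 17) = P(X ≤ 3).
  k=0: C(17,0)·0.166667^0·0.833333^17 = 0.04507
  k=1: C(17,1)·0.166667^1·0.833333^16 = 0.15325
  k=2: C(17,2)·0.166667^2·0.833333^15 = 0.24520
  k=3: C(17,3)·0.166667^3·0.833333^14 = 0.24520
P(X ≤ 3) = 0.68872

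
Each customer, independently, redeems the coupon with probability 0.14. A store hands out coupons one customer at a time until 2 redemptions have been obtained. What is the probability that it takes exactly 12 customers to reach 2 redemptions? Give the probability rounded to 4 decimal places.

0.0477

Y = trial on which the second success occurs; negative binomial, r=2, p=0.14.
P(Y=12) = C(11,1) · p^2 · (1−p)^10
= 11 · 0.0196 · 0.2213 = 0.047713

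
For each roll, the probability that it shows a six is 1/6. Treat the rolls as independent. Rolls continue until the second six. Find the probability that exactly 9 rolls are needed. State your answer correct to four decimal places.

0.0620

Y = trial on which the second success occurs; negative binomial, r=2, p=0.166667.
P(Y=9) = C(8,1) · p^2 · (1−p)^7
= 8 · 0.027778 · 0.27908 = 0.062018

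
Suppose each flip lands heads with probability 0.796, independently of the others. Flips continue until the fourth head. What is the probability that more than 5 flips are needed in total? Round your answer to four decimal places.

Needing more than 5 flips ⇔ fewer than 4 successes in the first 5. With X ~ Binomial(5, 0.796), P(Y > 5) = P(X ≤ 3).
  k=0: C(5,0)·0.796^0·0.204^5 = 0.000353
  k=1: C(5,1)·0.796^1·0.204^4 = 0.006893
  k=2: C(5,2)·0.796^2·0.204^3 = 0.053792
  k=3: C(5,3)·0.796^3·0.204^2 = 0.209894
P(X ≤ 3) = 0.270932

0.2709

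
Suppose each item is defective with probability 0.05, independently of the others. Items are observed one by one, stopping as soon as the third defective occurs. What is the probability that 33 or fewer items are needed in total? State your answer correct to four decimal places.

Finishing within 33 items ⇔ at least 3 successes in the first 33. With X ~ Binomial(33, 0.05), P(Y ≤ 33) = 1 − P(X ≤ 2).
  k=0: C(33,0)·0.05^0·0.95^33 = 0.184026
  k=1: C(33,1)·0.05^1·0.95^32 = 0.319624
  k=2: C(33,2)·0.05^2·0.95^31 = 0.269157
1 − 0.772807 = 0.227193

0.2272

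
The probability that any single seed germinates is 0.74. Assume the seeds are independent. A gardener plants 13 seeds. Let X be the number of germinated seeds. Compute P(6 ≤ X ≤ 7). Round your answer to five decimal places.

0.08705

X ~ Binomial(13, 0.74); P(6 ≤ X ≤ 7) = Σ C(13,k) p^k (1−p)^(13−k) over k:
  k=6: C(13,6)·0.74^6·0.26^7 = 0.0226319
  k=7: C(13,7)·0.74^7·0.26^6 = 0.0644139
Total = 0.0870458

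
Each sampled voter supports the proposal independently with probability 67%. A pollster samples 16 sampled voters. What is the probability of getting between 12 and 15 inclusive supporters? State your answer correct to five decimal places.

X ~ Binomial(16, 0.67); P(12 ≤ X ≤ 15) = Σ C(16,k) p^k (1−p)^(16−k) over k:
  k=12: C(16,12)·0.67^12·0.33^4 = 0.1766139
  k=13: C(16,13)·0.67^13·0.33^3 = 0.1103322
  k=14: C(16,14)·0.67^14·0.33^2 = 0.0480017
  k=15: C(16,15)·0.67^15·0.33^1 = 0.0129944
Total = 0.3479421

0.34794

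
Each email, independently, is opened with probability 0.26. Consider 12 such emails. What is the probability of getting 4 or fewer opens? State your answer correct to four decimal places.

X ~ Binomial(12, 0.26); P(X ≤ 4) = Σ C(12,k) p^k (1−p)^(12−k) over k:
  k=0: C(12,0)·0.26^0·0.74^12 = 0.026964
  k=1: C(12,1)·0.26^1·0.74^11 = 0.113685
  k=2: C(12,2)·0.26^2·0.74^10 = 0.219689
  k=3: C(12,3)·0.26^3·0.74^9 = 0.257293
  k=4: C(12,4)·0.26^4·0.74^8 = 0.203401
Total = 0.821031

0.8210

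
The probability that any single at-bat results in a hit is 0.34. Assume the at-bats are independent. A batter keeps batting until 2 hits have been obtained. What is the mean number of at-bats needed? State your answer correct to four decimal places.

5.8824

Y = total at-bats until the second success; negative binomial with r=2, p=0.34.
E[Y] = r / p = 2 / 0.34 = 5.882353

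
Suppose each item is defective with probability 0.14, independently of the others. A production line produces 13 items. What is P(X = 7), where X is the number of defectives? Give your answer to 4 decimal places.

0.0007

X ~ Binomial(n=13, p=0.14).
P(X=7) = C(13,7) · p^7 · (1−p)^6
= 1716 · 1.0541e-06 · 0.40457 = 0.000732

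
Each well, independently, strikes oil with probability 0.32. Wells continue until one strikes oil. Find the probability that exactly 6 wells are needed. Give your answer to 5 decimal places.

0.04653

Geometric (trials to first success), p = 0.32.
P(Y = 6) = (1−p)^5 · p = 0.14539 · 0.32 = 0.0465259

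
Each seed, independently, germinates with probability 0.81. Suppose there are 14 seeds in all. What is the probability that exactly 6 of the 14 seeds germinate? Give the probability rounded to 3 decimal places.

X ~ Binomial(n=14, p=0.81).
P(X=6) = C(14,6) · p^6 · (1−p)^8
= 3003 · 0.28243 · 1.6984e-06 = 0.00144

0.001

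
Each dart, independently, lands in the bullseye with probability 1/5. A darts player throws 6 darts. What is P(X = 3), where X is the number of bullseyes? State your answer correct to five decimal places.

0.08192

X ~ Binomial(n=6, p=0.20).
P(X=3) = C(6,3) · p^3 · (1−p)^3
= 20 · 0.008 · 0.512 = 0.0819200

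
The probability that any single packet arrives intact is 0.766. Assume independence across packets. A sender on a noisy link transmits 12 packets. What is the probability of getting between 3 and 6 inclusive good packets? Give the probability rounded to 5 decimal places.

0.04041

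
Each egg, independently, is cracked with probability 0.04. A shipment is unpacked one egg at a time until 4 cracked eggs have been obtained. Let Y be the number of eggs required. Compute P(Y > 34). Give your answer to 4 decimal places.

0.9543

Needing more than 34 eggs ⇔ fewer than 4 successes in the first 34. With X ~ Binomial(34, 0.04), P(Y > 34) = P(X ≤ 3).
  k=0: C(34,0)·0.04^0·0.96^34 = 0.249587
  k=1: C(34,1)·0.04^1·0.96^33 = 0.353582
  k=2: C(34,2)·0.04^2·0.96^32 = 0.243087
  k=3: C(34,3)·0.04^3·0.96^31 = 0.108039
P(X ≤ 3) = 0.954295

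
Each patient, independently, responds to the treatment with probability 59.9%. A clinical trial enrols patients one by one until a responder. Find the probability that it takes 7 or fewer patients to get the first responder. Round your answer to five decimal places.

Y = number of patients to the first success; geometric, p = 0.599.
P(Y ≤ 7) = 1 − (1−p)^7 = 1 − 0.0016673 = 0.9983327

0.99833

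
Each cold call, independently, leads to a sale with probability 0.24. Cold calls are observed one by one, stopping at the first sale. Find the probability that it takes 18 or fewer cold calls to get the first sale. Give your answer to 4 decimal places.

Y = number of cold calls to the first success; geometric, p = 0.24.
P(Y ≤ 18) = 1 − (1−p)^18 = 1 − 0.007156 = 0.992844

0.9928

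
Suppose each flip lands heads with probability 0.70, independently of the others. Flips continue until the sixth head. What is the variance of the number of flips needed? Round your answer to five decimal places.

Y = total flips until the sixth success; negative binomial with r=6, p=0.70.
Var(Y) = r(1−p)/p² = 6·0.30 / 0.70² = 3.6734694

3.67347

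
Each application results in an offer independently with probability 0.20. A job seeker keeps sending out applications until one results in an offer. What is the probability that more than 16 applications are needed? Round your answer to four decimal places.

Y = number of applications to the first success; geometric, p = 0.20.
P(Y > 16) = P(first 16 all fail) = (1−p)^16 = 0.028147

0.0281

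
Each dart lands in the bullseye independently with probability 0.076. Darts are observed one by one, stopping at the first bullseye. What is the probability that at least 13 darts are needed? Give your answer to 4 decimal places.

Y = number of darts to the first success; geometric, p = 0.076.
P(Y > 12) = P(first 12 all fail) = (1−p)^12 = 0.387314

0.3873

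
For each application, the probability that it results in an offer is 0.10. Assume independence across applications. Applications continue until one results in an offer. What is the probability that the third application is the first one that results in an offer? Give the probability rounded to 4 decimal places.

0.0810

Geometric (trials to first success), p = 0.10.
P(Y = 3) = (1−p)^2 · p = 0.81 · 0.10 = 0.081000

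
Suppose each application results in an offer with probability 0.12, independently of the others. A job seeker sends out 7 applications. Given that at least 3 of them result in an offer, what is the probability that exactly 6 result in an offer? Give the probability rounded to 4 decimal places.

X ~ Binomial(7, 0.12). Want P(X=6 | X≥3) = P(X=6) / P(X≥3).
P(X=6) = C(7,6)·0.12^6·0.88^1 = 0.000018
P(X≥3) = 1 − 0.408676 − 0.390099 − 0.159586 = 0.041639
Ratio = 0.000018 / 0.041639 = 0.000442

0.0004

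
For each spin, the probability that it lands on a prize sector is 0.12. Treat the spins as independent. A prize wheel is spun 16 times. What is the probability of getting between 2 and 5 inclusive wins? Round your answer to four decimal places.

X ~ Binomial(16, 0.12); P(2 ≤ X ≤ 5) = Σ C(16,k) p^k (1−p)^(16−k) over k:
  k=2: C(16,2)·0.12^2·0.88^14 = 0.288603
  k=3: C(16,3)·0.12^3·0.88^13 = 0.183657
  k=4: C(16,4)·0.12^4·0.88^12 = 0.081393
  k=5: C(16,5)·0.12^5·0.88^11 = 0.026638
Total = 0.580291

0.5803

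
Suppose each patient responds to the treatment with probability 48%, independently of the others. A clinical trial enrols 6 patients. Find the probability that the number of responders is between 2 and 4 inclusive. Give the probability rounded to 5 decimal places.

0.77900

X ~ Binomial(6, 0.48); P(2 ≤ X ≤ 4) = Σ C(6,k) p^k (1−p)^(6−k) over k:
  k=2: C(6,2)·0.48^2·0.52^4 = 0.2526894
  k=3: C(6,3)·0.48^3·0.52^3 = 0.3110024
  k=4: C(6,4)·0.48^4·0.52^2 = 0.2153094
Total = 0.7790012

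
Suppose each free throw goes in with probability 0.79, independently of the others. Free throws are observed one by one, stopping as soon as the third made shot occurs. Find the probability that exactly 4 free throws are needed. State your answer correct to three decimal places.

0.311

Y = trial on which the third success occurs; negative binomial, r=3, p=0.79.
P(Y=4) = C(3,2) · p^3 · (1−p)^1
= 3 · 0.49304 · 0.21 = 0.31061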